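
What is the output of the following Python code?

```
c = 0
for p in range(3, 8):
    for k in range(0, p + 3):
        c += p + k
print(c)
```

355

p=3,k=0: c = 0+3 = 3
p=3,k=1: c = 3+4 = 7
p=3,k=2: c = 7+5 = 12
p=3,k=3: c = 12+6 = 18
p=3,k=4: c = 18+7 = 25
p=3,k=5: c = 25+8 = 33
p=4,k=0: c = 33+4 = 37
p=4,k=1: c = 37+5 = 42
p=4,k=2: c = 42+6 = 48
p=4,k=3: c = 48+7 = 55
p=4,k=4: c = 55+8 = 63
p=4,k=5: c = 63+9 = 72
p=4,k=6: c = 72+10 = 82
p=5,k=0: c = 82+5 = 87
p=5,k=1: c = 87+6 = 93
p=5,k=2: c = 93+7 = 100
p=5,k=3: c = 100+8 = 108
p=5,k=4: c = 108+9 = 117
p=5,k=5: c = 117+10 = 127
p=5,k=6: c = 127+11 = 138
p=5,k=7: c = 138+12 = 150
p=6,k=0: c = 150+6 = 156
p=6,k=1: c = 156+7 = 163
p=6,k=2: c = 163+8 = 171
p=6,k=3: c = 171+9 = 180
p=6,k=4: c = 180+10 = 190
p=6,k=5: c = 190+11 = 201
p=6,k=6: c = 201+12 = 213
p=6,k=7: c = 213+13 = 226
p=6,k=8: c = 226+14 = 240
p=7,k=0: c = 240+7 = 247
p=7,k=1: c = 247+8 = 255
p=7,k=2: c = 255+9 = 264
p=7,k=3: c = 264+10 = 274
p=7,k=4: c = 274+11 = 285
p=7,k=5: c = 285+12 = 297
p=7,k=6: c = 297+13 = 310
p=7,k=7: c = 310+14 = 324
p=7,k=8: c = 324+15 = 339
p=7,k=9: c = 339+16 = 355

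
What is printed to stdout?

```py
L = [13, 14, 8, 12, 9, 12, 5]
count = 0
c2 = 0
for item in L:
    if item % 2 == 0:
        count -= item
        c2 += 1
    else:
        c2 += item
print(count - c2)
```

-77

item=13: not even; c2=13
item=14: even, count = 0-14 = -14; c2=14
item=8: even, count = (-14)-8 = -22; c2=15
item=12: even, count = (-22)-12 = -34; c2=16
item=9: not even; c2=25
item=12: even, count = (-34)-12 = -46; c2=26
item=5: not even; c2=31
count-c2 = (-46)-31 = -77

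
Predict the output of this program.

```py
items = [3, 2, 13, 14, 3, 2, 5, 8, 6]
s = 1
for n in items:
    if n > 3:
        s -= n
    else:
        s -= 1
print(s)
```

n=3: not >3, s = 1-1 = 0
n=2: not >3, s = 0-1 = -1
n=13: >3, s = (-1)-13 = -14
n=14: >3, s = (-14)-14 = -28
n=3: not >3, s = (-28)-1 = -29
n=2: not >3, s = (-29)-1 = -30
n=5: >3, s = (-30)-5 = -35
n=8: >3, s = (-35)-8 = -43
n=6: >3, s = (-43)-6 = -49

-49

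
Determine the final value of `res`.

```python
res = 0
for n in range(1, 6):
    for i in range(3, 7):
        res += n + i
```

n=1,i=3: res = 0+4 = 4
n=1,i=4: res = 4+5 = 9
n=1,i=5: res = 9+6 = 15
n=1,i=6: res = 15+7 = 22
n=2,i=3: res = 22+5 = 27
n=2,i=4: res = 27+6 = 33
n=2,i=5: res = 33+7 = 40
n=2,i=6: res = 40+8 = 48
n=3,i=3: res = 48+6 = 54
n=3,i=4: res = 54+7 = 61
n=3,i=5: res = 61+8 = 69
n=3,i=6: res = 69+9 = 78
n=4,i=3: res = 78+7 = 85
n=4,i=4: res = 85+8 = 93
n=4,i=5: res = 93+9 = 102
n=4,i=6: res = 102+10 = 112
n=5,i=3: res = 112+8 = 120
n=5,i=4: res = 120+9 = 129
n=5,i=5: res = 129+10 = 139
n=5,i=6: res = 139+11 = 150

150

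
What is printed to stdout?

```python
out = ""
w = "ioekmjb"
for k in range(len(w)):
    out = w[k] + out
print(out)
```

bjmkeoi

k=0: prepend 'i' → 'i'
k=1: prepend 'o' → 'oi'
k=2: prepend 'e' → 'eoi'
k=3: prepend 'k' → 'keoi'
k=4: prepend 'm' → 'mkeoi'
k=5: prepend 'j' → 'jmkeoi'
k=6: prepend 'b' → 'bjmkeoi'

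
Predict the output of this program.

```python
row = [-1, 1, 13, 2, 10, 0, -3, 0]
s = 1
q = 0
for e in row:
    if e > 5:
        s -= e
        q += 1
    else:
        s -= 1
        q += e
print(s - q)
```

-29

e=-1: not >5, s = 1-1 = 0; q=-1
e=1: not >5, s = 0-1 = -1; q=0
e=13: >5, s = (-1)-13 = -14; q=1
e=2: not >5, s = (-14)-1 = -15; q=3
e=10: >5, s = (-15)-10 = -25; q=4
e=0: not >5, s = (-25)-1 = -26; q=4
e=-3: not >5, s = (-26)-1 = -27; q=1
e=0: not >5, s = (-27)-1 = -28; q=1
s-q = (-28)-1 = -29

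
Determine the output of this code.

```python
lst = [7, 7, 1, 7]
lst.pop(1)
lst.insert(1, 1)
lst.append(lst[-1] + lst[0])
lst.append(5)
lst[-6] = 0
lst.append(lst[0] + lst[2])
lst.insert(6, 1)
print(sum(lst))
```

pop(1) removes 7 → [7, 1, 7]
insert 1 at 1 → [7, 1, 1, 7]
append lst[-1]+lst[0] = 7+7 = 14 → [7, 1, 1, 7, 14]
append 5 → [7, 1, 1, 7, 14, 5]
lst[-6] = 0 → [0, 1, 1, 7, 14, 5]
append lst[0]+lst[2] = 0+1 = 1 → [0, 1, 1, 7, 14, 5, 1]
insert 1 at 6 → [0, 1, 1, 7, 14, 5, 1, 1]
sum = 30

30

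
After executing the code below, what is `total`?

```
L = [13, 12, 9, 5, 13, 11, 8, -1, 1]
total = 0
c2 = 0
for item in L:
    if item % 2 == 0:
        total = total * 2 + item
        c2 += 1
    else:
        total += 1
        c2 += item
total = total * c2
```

item=13: not even, total = 0+1 = 1; c2=13
item=12: even, total = 1*2+12 = 14; c2=14
item=9: not even, total = 14+1 = 15; c2=23
item=5: not even, total = 15+1 = 16; c2=28
item=13: not even, total = 16+1 = 17; c2=41
item=11: not even, total = 17+1 = 18; c2=52
item=8: even, total = 18*2+8 = 44; c2=53
item=-1: not even, total = 44+1 = 45; c2=52
item=1: not even, total = 45+1 = 46; c2=53
total*c2 = 46*53 = 2438

2438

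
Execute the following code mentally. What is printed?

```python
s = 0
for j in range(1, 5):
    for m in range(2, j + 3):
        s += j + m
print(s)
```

j=1,m=2: s = 0+3 = 3
j=1,m=3: s = 3+4 = 7
j=2,m=2: s = 7+4 = 11
j=2,m=3: s = 11+5 = 16
j=2,m=4: s = 16+6 = 22
j=3,m=2: s = 22+5 = 27
j=3,m=3: s = 27+6 = 33
j=3,m=4: s = 33+7 = 40
j=3,m=5: s = 40+8 = 48
j=4,m=2: s = 48+6 = 54
j=4,m=3: s = 54+7 = 61
j=4,m=4: s = 61+8 = 69
j=4,m=5: s = 69+9 = 78
j=4,m=6: s = 78+10 = 88

88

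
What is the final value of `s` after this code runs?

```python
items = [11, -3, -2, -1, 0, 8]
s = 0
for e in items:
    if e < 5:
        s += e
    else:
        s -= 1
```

-8

e=11: not <5, s = 0-1 = -1
e=-3: <5, s = (-1)+(-3) = -4
e=-2: <5, s = (-4)+(-2) = -6
e=-1: <5, s = (-6)+(-1) = -7
e=0: <5, s = (-7)+0 = -7
e=8: not <5, s = (-7)-1 = -8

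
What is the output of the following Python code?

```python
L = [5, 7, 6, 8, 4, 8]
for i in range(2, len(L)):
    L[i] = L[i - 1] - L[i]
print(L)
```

i=2: L[2] = 7-6 = 1 → [5, 7, 1, 8, 4, 8]
i=3: L[3] = 1-8 = -7 → [5, 7, 1, -7, 4, 8]
i=4: L[4] = (-7)-4 = -11 → [5, 7, 1, -7, -11, 8]
i=5: L[5] = (-11)-8 = -19 → [5, 7, 1, -7, -11, -19]

[5, 7, 1, -7, -11, -19]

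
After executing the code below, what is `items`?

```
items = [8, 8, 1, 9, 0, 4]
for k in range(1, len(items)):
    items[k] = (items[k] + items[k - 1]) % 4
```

[8, 0, 1, 2, 2, 2]

k=1: items[1] = (8+8)%4 = 0 → [8, 0, 1, 9, 0, 4]
k=2: items[2] = (1+0)%4 = 1 → [8, 0, 1, 9, 0, 4]
k=3: items[3] = (9+1)%4 = 2 → [8, 0, 1, 2, 0, 4]
k=4: items[4] = (0+2)%4 = 2 → [8, 0, 1, 2, 2, 4]
k=5: items[5] = (4+2)%4 = 2 → [8, 0, 1, 2, 2, 2]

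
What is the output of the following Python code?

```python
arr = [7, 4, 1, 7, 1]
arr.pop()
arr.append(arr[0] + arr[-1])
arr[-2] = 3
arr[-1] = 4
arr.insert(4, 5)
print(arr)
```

[7, 4, 1, 3, 5, 4]

pop() removes 1 → [7, 4, 1, 7]
append arr[0]+arr[-1] = 7+7 = 14 → [7, 4, 1, 7, 14]
arr[-2] = 3 → [7, 4, 1, 3, 14]
arr[-1] = 4 → [7, 4, 1, 3, 4]
insert 5 at 4 → [7, 4, 1, 3, 5, 4]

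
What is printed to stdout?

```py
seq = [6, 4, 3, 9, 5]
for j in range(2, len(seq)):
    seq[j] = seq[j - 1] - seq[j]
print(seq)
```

j=2: seq[2] = 4-3 = 1 → [6, 4, 1, 9, 5]
j=3: seq[3] = 1-9 = -8 → [6, 4, 1, -8, 5]
j=4: seq[4] = (-8)-5 = -13 → [6, 4, 1, -8, -13]

[6, 4, 1, -8, -13]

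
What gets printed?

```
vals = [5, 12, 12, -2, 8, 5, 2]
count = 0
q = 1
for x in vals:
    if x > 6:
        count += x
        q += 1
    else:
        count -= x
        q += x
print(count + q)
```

x=5: not >6, count = 0-5 = -5; q=6
x=12: >6, count = (-5)+12 = 7; q=7
x=12: >6, count = 7+12 = 19; q=8
x=-2: not >6, count = 19-(-2) = 21; q=6
x=8: >6, count = 21+8 = 29; q=7
x=5: not >6, count = 29-5 = 24; q=12
x=2: not >6, count = 24-2 = 22; q=14
count+q = 22+14 = 36

36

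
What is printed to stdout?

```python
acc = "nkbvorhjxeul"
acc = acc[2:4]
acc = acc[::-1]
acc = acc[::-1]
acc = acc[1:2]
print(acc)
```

v

slice [2:4] → 'bv'
reverse → 'vb'
reverse → 'bv'
slice [1:2] → 'v'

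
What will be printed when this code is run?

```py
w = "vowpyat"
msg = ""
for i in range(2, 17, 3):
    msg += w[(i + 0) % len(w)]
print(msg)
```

waoyv

i=2: add w[2]='w' → 'w'
i=5: add w[5]='a' → 'wa'
i=8: add w[1]='o' → 'wao'
i=11: add w[4]='y' → 'waoy'
i=14: add w[0]='v' → 'waoyv'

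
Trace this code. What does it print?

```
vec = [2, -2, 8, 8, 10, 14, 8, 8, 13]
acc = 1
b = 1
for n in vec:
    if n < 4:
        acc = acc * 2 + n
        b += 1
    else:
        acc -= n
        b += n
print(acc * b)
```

n=2: <4, acc = 1*2+2 = 4; b=2
n=-2: <4, acc = 4*2+(-2) = 6; b=3
n=8: not <4, acc = 6-8 = -2; b=11
n=8: not <4, acc = (-2)-8 = -10; b=19
n=10: not <4, acc = (-10)-10 = -20; b=29
n=14: not <4, acc = (-20)-14 = -34; b=43
n=8: not <4, acc = (-34)-8 = -42; b=51
n=8: not <4, acc = (-42)-8 = -50; b=59
n=13: not <4, acc = (-50)-13 = -63; b=72
acc*b = (-63)*72 = -4536

-4536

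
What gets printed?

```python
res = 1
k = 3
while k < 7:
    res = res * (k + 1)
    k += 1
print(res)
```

k=3: res = 1*4 = 4
k=4: res = 4*5 = 20
k=5: res = 20*6 = 120
k=6: res = 120*7 = 840

840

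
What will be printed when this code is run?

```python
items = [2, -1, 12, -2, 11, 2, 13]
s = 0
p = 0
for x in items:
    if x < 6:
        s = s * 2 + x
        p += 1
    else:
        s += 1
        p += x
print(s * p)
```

x=2: <6, s = 0*2+2 = 2; p=1
x=-1: <6, s = 2*2+(-1) = 3; p=2
x=12: not <6, s = 3+1 = 4; p=14
x=-2: <6, s = 4*2+(-2) = 6; p=15
x=11: not <6, s = 6+1 = 7; p=26
x=2: <6, s = 7*2+2 = 16; p=27
x=13: not <6, s = 16+1 = 17; p=40
s*p = 17*40 = 680

680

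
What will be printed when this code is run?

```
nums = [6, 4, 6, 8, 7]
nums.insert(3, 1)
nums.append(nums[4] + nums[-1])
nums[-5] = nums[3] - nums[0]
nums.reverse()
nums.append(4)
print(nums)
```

[15, 7, 8, 1, -5, 4, 6, 4]

insert 1 at 3 → [6, 4, 6, 1, 8, 7]
append nums[4]+nums[-1] = 8+7 = 15 → [6, 4, 6, 1, 8, 7, 15]
nums[-5] = nums[3]-nums[0] = 1-6 = -5 → [6, 4, -5, 1, 8, 7, 15]
reverse → [15, 7, 8, 1, -5, 4, 6]
append 4 → [15, 7, 8, 1, -5, 4, 6, 4]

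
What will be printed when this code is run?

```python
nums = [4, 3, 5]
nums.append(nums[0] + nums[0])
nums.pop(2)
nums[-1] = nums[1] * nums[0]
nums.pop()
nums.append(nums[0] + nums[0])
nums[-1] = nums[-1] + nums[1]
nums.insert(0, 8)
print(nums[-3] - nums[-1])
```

-7

append nums[0]+nums[0] = 4+4 = 8 → [4, 3, 5, 8]
pop(2) removes 5 → [4, 3, 8]
nums[-1] = nums[1]*nums[0] = 3*4 = 12 → [4, 3, 12]
pop() removes 12 → [4, 3]
append nums[0]+nums[0] = 4+4 = 8 → [4, 3, 8]
nums[-1] = nums[-1]+nums[1] = 8+3 = 11 → [4, 3, 11]
insert 8 at 0 → [8, 4, 3, 11]
nums[-3]-nums[-1] = 4-11 = -7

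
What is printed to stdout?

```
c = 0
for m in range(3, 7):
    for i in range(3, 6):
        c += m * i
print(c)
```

216

m=3,i=3: c = 0+9 = 9
m=3,i=4: c = 9+12 = 21
m=3,i=5: c = 21+15 = 36
m=4,i=3: c = 36+12 = 48
m=4,i=4: c = 48+16 = 64
m=4,i=5: c = 64+20 = 84
m=5,i=3: c = 84+15 = 99
m=5,i=4: c = 99+20 = 119
m=5,i=5: c = 119+25 = 144
m=6,i=3: c = 144+18 = 162
m=6,i=4: c = 162+24 = 186
m=6,i=5: c = 186+30 = 216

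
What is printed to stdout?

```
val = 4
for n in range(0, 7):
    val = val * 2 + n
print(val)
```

632

n=0: val = 4*2+0 = 8
n=1: val = 8*2+1 = 17
n=2: val = 17*2+2 = 36
n=3: val = 36*2+3 = 75
n=4: val = 75*2+4 = 154
n=5: val = 154*2+5 = 313
n=6: val = 313*2+6 = 632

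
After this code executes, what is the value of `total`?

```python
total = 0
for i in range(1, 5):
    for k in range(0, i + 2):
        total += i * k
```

i=1,k=0: total = 0+0 = 0
i=1,k=1: total = 0+1 = 1
i=1,k=2: total = 1+2 = 3
i=2,k=0: total = 3+0 = 3
i=2,k=1: total = 3+2 = 5
i=2,k=2: total = 5+4 = 9
i=2,k=3: total = 9+6 = 15
i=3,k=0: total = 15+0 = 15
i=3,k=1: total = 15+3 = 18
i=3,k=2: total = 18+6 = 24
i=3,k=3: total = 24+9 = 33
i=3,k=4: total = 33+12 = 45
i=4,k=0: total = 45+0 = 45
i=4,k=1: total = 45+4 = 49
i=4,k=2: total = 49+8 = 57
i=4,k=3: total = 57+12 = 69
i=4,k=4: total = 69+16 = 85
i=4,k=5: total = 85+20 = 105

105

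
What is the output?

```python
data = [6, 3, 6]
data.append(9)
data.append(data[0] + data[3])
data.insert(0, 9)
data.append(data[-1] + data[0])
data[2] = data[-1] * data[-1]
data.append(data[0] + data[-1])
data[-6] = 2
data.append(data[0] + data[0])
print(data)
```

append 9 → [6, 3, 6, 9]
append data[0]+data[3] = 6+9 = 15 → [6, 3, 6, 9, 15]
insert 9 at 0 → [9, 6, 3, 6, 9, 15]
append data[-1]+data[0] = 15+9 = 24 → [9, 6, 3, 6, 9, 15, 24]
data[2] = data[-1]*data[-1] = 24*24 = 576 → [9, 6, 576, 6, 9, 15, 24]
append data[0]+data[-1] = 9+24 = 33 → [9, 6, 576, 6, 9, 15, 24, 33]
data[-6] = 2 → [9, 6, 2, 6, 9, 15, 24, 33]
append data[0]+data[0] = 9+9 = 18 → [9, 6, 2, 6, 9, 15, 24, 33, 18]

[9, 6, 2, 6, 9, 15, 24, 33, 18]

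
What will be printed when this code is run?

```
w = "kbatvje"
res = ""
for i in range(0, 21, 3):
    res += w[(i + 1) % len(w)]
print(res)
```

bvkteaj

i=0: add w[1]='b' → 'b'
i=3: add w[4]='v' → 'bv'
i=6: add w[0]='k' → 'bvk'
i=9: add w[3]='t' → 'bvkt'
i=12: add w[6]='e' → 'bvkte'
i=15: add w[2]='a' → 'bvktea'
i=18: add w[5]='j' → 'bvkteaj'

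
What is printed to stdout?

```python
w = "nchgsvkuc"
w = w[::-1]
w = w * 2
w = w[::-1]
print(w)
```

nchgsvkucnchgsvkuc

reverse → 'cukvsghcn'
repeat ×2 → 'cukvsghcncukvsghcn'
reverse → 'nchgsvkucnchgsvkuc'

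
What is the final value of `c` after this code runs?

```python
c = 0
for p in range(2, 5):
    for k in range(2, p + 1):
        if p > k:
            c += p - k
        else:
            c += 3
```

p=2,k=2: not 2>2, c = 0+3 = 3
p=3,k=2: 3>2, c = 3+1 = 4
p=3,k=3: not 3>3, c = 4+3 = 7
p=4,k=2: 4>2, c = 7+2 = 9
p=4,k=3: 4>3, c = 9+1 = 10
p=4,k=4: not 4>4, c = 10+3 = 13

13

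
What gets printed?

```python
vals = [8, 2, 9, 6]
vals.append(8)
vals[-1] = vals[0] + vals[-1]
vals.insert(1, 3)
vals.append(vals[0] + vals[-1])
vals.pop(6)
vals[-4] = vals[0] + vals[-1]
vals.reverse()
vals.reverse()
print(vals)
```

[8, 3, 24, 9, 6, 16]

append 8 → [8, 2, 9, 6, 8]
vals[-1] = vals[0]+vals[-1] = 8+8 = 16 → [8, 2, 9, 6, 16]
insert 3 at 1 → [8, 3, 2, 9, 6, 16]
append vals[0]+vals[-1] = 8+16 = 24 → [8, 3, 2, 9, 6, 16, 24]
pop(6) removes 24 → [8, 3, 2, 9, 6, 16]
vals[-4] = vals[0]+vals[-1] = 8+16 = 24 → [8, 3, 24, 9, 6, 16]
reverse → [16, 6, 9, 24, 3, 8]
reverse → [8, 3, 24, 9, 6, 16]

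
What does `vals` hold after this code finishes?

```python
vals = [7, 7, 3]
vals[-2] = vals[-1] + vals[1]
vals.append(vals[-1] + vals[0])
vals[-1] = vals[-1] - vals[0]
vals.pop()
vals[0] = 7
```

[7, 10, 3]

vals[-2] = vals[-1]+vals[1] = 3+7 = 10 → [7, 10, 3]
append vals[-1]+vals[0] = 3+7 = 10 → [7, 10, 3, 10]
vals[-1] = vals[-1]-vals[0] = 10-7 = 3 → [7, 10, 3, 3]
pop() removes 3 → [7, 10, 3]
vals[0] = 7 → [7, 10, 3]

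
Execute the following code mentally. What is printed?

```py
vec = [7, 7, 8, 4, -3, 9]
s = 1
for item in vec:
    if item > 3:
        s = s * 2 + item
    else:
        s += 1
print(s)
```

251

item=7: >3, s = 1*2+7 = 9
item=7: >3, s = 9*2+7 = 25
item=8: >3, s = 25*2+8 = 58
item=4: >3, s = 58*2+4 = 120
item=-3: not >3, s = 120+1 = 121
item=9: >3, s = 121*2+9 = 251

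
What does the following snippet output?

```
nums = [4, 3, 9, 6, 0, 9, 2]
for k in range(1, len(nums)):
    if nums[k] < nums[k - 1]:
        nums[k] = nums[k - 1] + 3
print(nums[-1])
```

k=1: 3<4, nums[1] = 4+3 = 7 → [4, 7, 9, 6, 0, 9, 2]
k=2: 9>=7, unchanged → [4, 7, 9, 6, 0, 9, 2]
k=3: 6<9, nums[3] = 9+3 = 12 → [4, 7, 9, 12, 0, 9, 2]
k=4: 0<12, nums[4] = 12+3 = 15 → [4, 7, 9, 12, 15, 9, 2]
k=5: 9<15, nums[5] = 15+3 = 18 → [4, 7, 9, 12, 15, 18, 2]
k=6: 2<18, nums[6] = 18+3 = 21 → [4, 7, 9, 12, 15, 18, 21]

21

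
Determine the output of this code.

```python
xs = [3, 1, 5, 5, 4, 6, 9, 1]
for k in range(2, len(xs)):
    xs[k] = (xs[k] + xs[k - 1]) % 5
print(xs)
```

[3, 1, 1, 1, 0, 1, 0, 1]

k=2: xs[2] = (5+1)%5 = 1 → [3, 1, 1, 5, 4, 6, 9, 1]
k=3: xs[3] = (5+1)%5 = 1 → [3, 1, 1, 1, 4, 6, 9, 1]
k=4: xs[4] = (4+1)%5 = 0 → [3, 1, 1, 1, 0, 6, 9, 1]
k=5: xs[5] = (6+0)%5 = 1 → [3, 1, 1, 1, 0, 1, 9, 1]
k=6: xs[6] = (9+1)%5 = 0 → [3, 1, 1, 1, 0, 1, 0, 1]
k=7: xs[7] = (1+0)%5 = 1 → [3, 1, 1, 1, 0, 1, 0, 1]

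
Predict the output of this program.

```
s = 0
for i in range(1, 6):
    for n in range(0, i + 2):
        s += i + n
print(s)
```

i=1,n=0: s = 0+1 = 1
i=1,n=1: s = 1+2 = 3
i=1,n=2: s = 3+3 = 6
i=2,n=0: s = 6+2 = 8
i=2,n=1: s = 8+3 = 11
i=2,n=2: s = 11+4 = 15
i=2,n=3: s = 15+5 = 20
i=3,n=0: s = 20+3 = 23
i=3,n=1: s = 23+4 = 27
i=3,n=2: s = 27+5 = 32
i=3,n=3: s = 32+6 = 38
i=3,n=4: s = 38+7 = 45
i=4,n=0: s = 45+4 = 49
i=4,n=1: s = 49+5 = 54
i=4,n=2: s = 54+6 = 60
i=4,n=3: s = 60+7 = 67
i=4,n=4: s = 67+8 = 75
i=4,n=5: s = 75+9 = 84
i=5,n=0: s = 84+5 = 89
i=5,n=1: s = 89+6 = 95
i=5,n=2: s = 95+7 = 102
i=5,n=3: s = 102+8 = 110
i=5,n=4: s = 110+9 = 119
i=5,n=5: s = 119+10 = 129
i=5,n=6: s = 129+11 = 140

140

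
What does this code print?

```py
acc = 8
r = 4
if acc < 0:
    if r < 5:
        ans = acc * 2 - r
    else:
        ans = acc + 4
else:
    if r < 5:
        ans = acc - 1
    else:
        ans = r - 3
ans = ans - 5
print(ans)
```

2

acc=8, r=4
acc < 0 is False; r < 5 is True
→ ans = acc - 1 = 7
ans = 7-5 = 2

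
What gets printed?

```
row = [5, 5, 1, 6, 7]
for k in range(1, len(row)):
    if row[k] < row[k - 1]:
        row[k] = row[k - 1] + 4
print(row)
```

[5, 5, 9, 13, 17]

k=1: 5>=5, unchanged → [5, 5, 1, 6, 7]
k=2: 1<5, row[2] = 5+4 = 9 → [5, 5, 9, 6, 7]
k=3: 6<9, row[3] = 9+4 = 13 → [5, 5, 9, 13, 7]
k=4: 7<13, row[4] = 13+4 = 17 → [5, 5, 9, 13, 17]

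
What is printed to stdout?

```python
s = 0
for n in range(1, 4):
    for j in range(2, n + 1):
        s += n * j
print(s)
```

19

n=2,j=2: s = 0+4 = 4
n=3,j=2: s = 4+6 = 10
n=3,j=3: s = 10+9 = 19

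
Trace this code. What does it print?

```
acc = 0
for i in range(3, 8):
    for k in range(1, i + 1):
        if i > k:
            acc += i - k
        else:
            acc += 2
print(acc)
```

65

i=3,k=1: 3>1, acc = 0+2 = 2
i=3,k=2: 3>2, acc = 2+1 = 3
i=3,k=3: not 3>3, acc = 3+2 = 5
i=4,k=1: 4>1, acc = 5+3 = 8
i=4,k=2: 4>2, acc = 8+2 = 10
i=4,k=3: 4>3, acc = 10+1 = 11
i=4,k=4: not 4>4, acc = 11+2 = 13
i=5,k=1: 5>1, acc = 13+4 = 17
i=5,k=2: 5>2, acc = 17+3 = 20
i=5,k=3: 5>3, acc = 20+2 = 22
i=5,k=4: 5>4, acc = 22+1 = 23
i=5,k=5: not 5>5, acc = 23+2 = 25
i=6,k=1: 6>1, acc = 25+5 = 30
i=6,k=2: 6>2, acc = 30+4 = 34
i=6,k=3: 6>3, acc = 34+3 = 37
i=6,k=4: 6>4, acc = 37+2 = 39
i=6,k=5: 6>5, acc = 39+1 = 40
i=6,k=6: not 6>6, acc = 40+2 = 42
i=7,k=1: 7>1, acc = 42+6 = 48
i=7,k=2: 7>2, acc = 48+5 = 53
i=7,k=3: 7>3, acc = 53+4 = 57
i=7,k=4: 7>4, acc = 57+3 = 60
i=7,k=5: 7>5, acc = 60+2 = 62
i=7,k=6: 7>6, acc = 62+1 = 63
i=7,k=7: not 7>7, acc = 63+2 = 65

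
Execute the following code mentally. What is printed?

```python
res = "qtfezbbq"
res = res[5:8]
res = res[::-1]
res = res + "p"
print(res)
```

qbbp

slice [5:8] → 'bbq'
reverse → 'qbb'
+ 'p' → 'qbbp'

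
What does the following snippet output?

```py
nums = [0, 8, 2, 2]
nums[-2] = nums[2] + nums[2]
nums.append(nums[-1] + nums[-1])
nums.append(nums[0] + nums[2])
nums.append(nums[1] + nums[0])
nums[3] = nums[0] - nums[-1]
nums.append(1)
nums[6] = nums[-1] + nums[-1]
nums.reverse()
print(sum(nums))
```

15

nums[-2] = nums[2]+nums[2] = 2+2 = 4 → [0, 8, 4, 2]
append nums[-1]+nums[-1] = 2+2 = 4 → [0, 8, 4, 2, 4]
append nums[0]+nums[2] = 0+4 = 4 → [0, 8, 4, 2, 4, 4]
append nums[1]+nums[0] = 8+0 = 8 → [0, 8, 4, 2, 4, 4, 8]
nums[3] = nums[0]-nums[-1] = 0-8 = -8 → [0, 8, 4, -8, 4, 4, 8]
append 1 → [0, 8, 4, -8, 4, 4, 8, 1]
nums[6] = nums[-1]+nums[-1] = 1+1 = 2 → [0, 8, 4, -8, 4, 4, 2, 1]
reverse → [1, 2, 4, 4, -8, 4, 8, 0]
sum = 15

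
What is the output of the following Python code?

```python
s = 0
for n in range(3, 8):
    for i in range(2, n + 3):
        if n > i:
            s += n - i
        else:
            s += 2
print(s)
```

n=3,i=2: 3>2, s = 0+1 = 1
n=3,i=3: not 3>3, s = 1+2 = 3
n=3,i=4: not 3>4, s = 3+2 = 5
n=3,i=5: not 3>5, s = 5+2 = 7
n=4,i=2: 4>2, s = 7+2 = 9
n=4,i=3: 4>3, s = 9+1 = 10
n=4,i=4: not 4>4, s = 10+2 = 12
n=4,i=5: not 4>5, s = 12+2 = 14
n=4,i=6: not 4>6, s = 14+2 = 16
n=5,i=2: 5>2, s = 16+3 = 19
n=5,i=3: 5>3, s = 19+2 = 21
n=5,i=4: 5>4, s = 21+1 = 22
n=5,i=5: not 5>5, s = 22+2 = 24
n=5,i=6: not 5>6, s = 24+2 = 26
n=5,i=7: not 5>7, s = 26+2 = 28
n=6,i=2: 6>2, s = 28+4 = 32
n=6,i=3: 6>3, s = 32+3 = 35
n=6,i=4: 6>4, s = 35+2 = 37
n=6,i=5: 6>5, s = 37+1 = 38
n=6,i=6: not 6>6, s = 38+2 = 40
n=6,i=7: not 6>7, s = 40+2 = 42
n=6,i=8: not 6>8, s = 42+2 = 44
n=7,i=2: 7>2, s = 44+5 = 49
n=7,i=3: 7>3, s = 49+4 = 53
n=7,i=4: 7>4, s = 53+3 = 56
n=7,i=5: 7>5, s = 56+2 = 58
n=7,i=6: 7>6, s = 58+1 = 59
n=7,i=7: not 7>7, s = 59+2 = 61
n=7,i=8: not 7>8, s = 61+2 = 63
n=7,i=9: not 7>9, s = 63+2 = 65

65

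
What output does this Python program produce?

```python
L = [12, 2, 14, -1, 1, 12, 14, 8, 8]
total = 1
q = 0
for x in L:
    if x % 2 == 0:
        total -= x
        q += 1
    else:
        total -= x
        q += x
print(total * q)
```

x=12: even, total = 1-12 = -11; q=1
x=2: even, total = (-11)-2 = -13; q=2
x=14: even, total = (-13)-14 = -27; q=3
x=-1: not even, total = (-27)-(-1) = -26; q=2
x=1: not even, total = (-26)-1 = -27; q=3
x=12: even, total = (-27)-12 = -39; q=4
x=14: even, total = (-39)-14 = -53; q=5
x=8: even, total = (-53)-8 = -61; q=6
x=8: even, total = (-61)-8 = -69; q=7
total*q = (-69)*7 = -483

-483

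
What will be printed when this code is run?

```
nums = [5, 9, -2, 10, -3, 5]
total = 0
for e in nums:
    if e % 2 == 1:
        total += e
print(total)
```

e=5: odd, total = 0+5 = 5
e=9: odd, total = 5+9 = 14
e=-2: not odd
e=10: not odd
e=-3: odd, total = 14+(-3) = 11
e=5: odd, total = 11+5 = 16

16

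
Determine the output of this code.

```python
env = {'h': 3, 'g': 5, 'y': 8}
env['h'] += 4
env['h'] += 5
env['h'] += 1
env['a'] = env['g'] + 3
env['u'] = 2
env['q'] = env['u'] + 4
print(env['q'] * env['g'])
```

30

env['h'] = 3+4 = 7 → {'h': 7, 'g': 5, 'y': 8}
env['h'] = 7+5 = 12 → {'h': 12, 'g': 5, 'y': 8}
env['h'] = 12+1 = 13 → {'h': 13, 'g': 5, 'y': 8}
env['a'] = env['g']+3 = 8 → {'h': 13, 'g': 5, 'y': 8, 'a': 8}
env['u'] = 2 → {'h': 13, 'g': 5, 'y': 8, 'a': 8, 'u': 2}
env['q'] = env['u']+4 = 6 → {'h': 13, 'g': 5, 'y': 8, 'a': 8, 'u': 2, 'q': 6}
env['q']*env['g'] = 6*5 = 30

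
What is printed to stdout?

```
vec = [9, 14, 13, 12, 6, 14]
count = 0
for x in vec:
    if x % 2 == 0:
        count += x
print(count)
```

x=9: not even
x=14: even, count = 0+14 = 14
x=13: not even
x=12: even, count = 14+12 = 26
x=6: even, count = 26+6 = 32
x=14: even, count = 32+14 = 46

46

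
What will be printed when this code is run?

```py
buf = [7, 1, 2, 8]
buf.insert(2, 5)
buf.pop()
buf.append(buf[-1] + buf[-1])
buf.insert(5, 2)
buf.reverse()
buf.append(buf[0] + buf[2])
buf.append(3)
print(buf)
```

[2, 4, 2, 5, 1, 7, 4, 3]

insert 5 at 2 → [7, 1, 5, 2, 8]
pop() removes 8 → [7, 1, 5, 2]
append buf[-1]+buf[-1] = 2+2 = 4 → [7, 1, 5, 2, 4]
insert 2 at 5 → [7, 1, 5, 2, 4, 2]
reverse → [2, 4, 2, 5, 1, 7]
append buf[0]+buf[2] = 2+2 = 4 → [2, 4, 2, 5, 1, 7, 4]
append 3 → [2, 4, 2, 5, 1, 7, 4, 3]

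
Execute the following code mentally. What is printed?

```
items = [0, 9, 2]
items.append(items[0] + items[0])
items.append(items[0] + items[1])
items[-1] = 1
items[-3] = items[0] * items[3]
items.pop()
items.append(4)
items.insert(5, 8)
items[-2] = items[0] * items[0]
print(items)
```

[0, 9, 0, 0, 0, 8]

append items[0]+items[0] = 0+0 = 0 → [0, 9, 2, 0]
append items[0]+items[1] = 0+9 = 9 → [0, 9, 2, 0, 9]
items[-1] = 1 → [0, 9, 2, 0, 1]
items[-3] = items[0]*items[3] = 0*0 = 0 → [0, 9, 0, 0, 1]
pop() removes 1 → [0, 9, 0, 0]
append 4 → [0, 9, 0, 0, 4]
insert 8 at 5 → [0, 9, 0, 0, 4, 8]
items[-2] = items[0]*items[0] = 0*0 = 0 → [0, 9, 0, 0, 0, 8]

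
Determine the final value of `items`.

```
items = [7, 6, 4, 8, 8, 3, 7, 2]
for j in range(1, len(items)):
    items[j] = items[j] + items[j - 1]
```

j=1: items[1] = 6+7 = 13 → [7, 13, 4, 8, 8, 3, 7, 2]
j=2: items[2] = 4+13 = 17 → [7, 13, 17, 8, 8, 3, 7, 2]
j=3: items[3] = 8+17 = 25 → [7, 13, 17, 25, 8, 3, 7, 2]
j=4: items[4] = 8+25 = 33 → [7, 13, 17, 25, 33, 3, 7, 2]
j=5: items[5] = 3+33 = 36 → [7, 13, 17, 25, 33, 36, 7, 2]
j=6: items[6] = 7+36 = 43 → [7, 13, 17, 25, 33, 36, 43, 2]
j=7: items[7] = 2+43 = 45 → [7, 13, 17, 25, 33, 36, 43, 45]

[7, 13, 17, 25, 33, 36, 43, 45]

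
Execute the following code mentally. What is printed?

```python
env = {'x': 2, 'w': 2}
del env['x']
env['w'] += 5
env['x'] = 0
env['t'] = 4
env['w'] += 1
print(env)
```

{'w': 8, 'x': 0, 't': 4}

del 'x' → {'w': 2}
env['w'] = 2+5 = 7 → {'w': 7}
env['x'] = 0 → {'w': 7, 'x': 0}
env['t'] = 4 → {'w': 7, 'x': 0, 't': 4}
env['w'] = 7+1 = 8 → {'w': 8, 'x': 0, 't': 4}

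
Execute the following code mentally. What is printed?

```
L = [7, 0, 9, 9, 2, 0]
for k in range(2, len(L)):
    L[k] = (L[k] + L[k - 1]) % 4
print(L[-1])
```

0

k=2: L[2] = (9+0)%4 = 1 → [7, 0, 1, 9, 2, 0]
k=3: L[3] = (9+1)%4 = 2 → [7, 0, 1, 2, 2, 0]
k=4: L[4] = (2+2)%4 = 0 → [7, 0, 1, 2, 0, 0]
k=5: L[5] = (0+0)%4 = 0 → [7, 0, 1, 2, 0, 0]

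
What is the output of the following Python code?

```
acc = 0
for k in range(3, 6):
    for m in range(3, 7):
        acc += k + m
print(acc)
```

k=3,m=3: acc = 0+6 = 6
k=3,m=4: acc = 6+7 = 13
k=3,m=5: acc = 13+8 = 21
k=3,m=6: acc = 21+9 = 30
k=4,m=3: acc = 30+7 = 37
k=4,m=4: acc = 37+8 = 45
k=4,m=5: acc = 45+9 = 54
k=4,m=6: acc = 54+10 = 64
k=5,m=3: acc = 64+8 = 72
k=5,m=4: acc = 72+9 = 81
k=5,m=5: acc = 81+10 = 91
k=5,m=6: acc = 91+11 = 102

102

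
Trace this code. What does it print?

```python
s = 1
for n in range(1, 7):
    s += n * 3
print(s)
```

n=1: s = 1+1*3 = 4
n=2: s = 4+2*3 = 10
n=3: s = 10+3*3 = 19
n=4: s = 19+4*3 = 31
n=5: s = 31+5*3 = 46
n=6: s = 46+6*3 = 64

64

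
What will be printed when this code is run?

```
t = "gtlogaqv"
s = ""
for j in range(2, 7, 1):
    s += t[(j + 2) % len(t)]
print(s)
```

j=2: add t[4]='g' → 'g'
j=3: add t[5]='a' → 'ga'
j=4: add t[6]='q' → 'gaq'
j=5: add t[7]='v' → 'gaqv'
j=6: add t[0]='g' → 'gaqvg'

gaqvg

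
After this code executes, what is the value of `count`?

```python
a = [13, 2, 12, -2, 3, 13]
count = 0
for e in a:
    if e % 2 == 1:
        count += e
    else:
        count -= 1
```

e=13: odd, count = 0+13 = 13
e=2: not odd, count = 13-1 = 12
e=12: not odd, count = 12-1 = 11
e=-2: not odd, count = 11-1 = 10
e=3: odd, count = 10+3 = 13
e=13: odd, count = 13+13 = 26

26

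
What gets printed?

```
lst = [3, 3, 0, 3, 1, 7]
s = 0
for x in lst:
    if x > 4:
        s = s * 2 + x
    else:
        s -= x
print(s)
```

x=3: not >4, s = 0-3 = -3
x=3: not >4, s = (-3)-3 = -6
x=0: not >4, s = (-6)-0 = -6
x=3: not >4, s = (-6)-3 = -9
x=1: not >4, s = (-9)-1 = -10
x=7: >4, s = (-10)*2+7 = -13

-13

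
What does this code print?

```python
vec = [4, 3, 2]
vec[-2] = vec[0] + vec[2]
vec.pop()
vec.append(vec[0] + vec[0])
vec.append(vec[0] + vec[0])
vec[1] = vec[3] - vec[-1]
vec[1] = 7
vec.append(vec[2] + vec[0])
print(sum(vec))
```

vec[-2] = vec[0]+vec[2] = 4+2 = 6 → [4, 6, 2]
pop() removes 2 → [4, 6]
append vec[0]+vec[0] = 4+4 = 8 → [4, 6, 8]
append vec[0]+vec[0] = 4+4 = 8 → [4, 6, 8, 8]
vec[1] = vec[3]-vec[-1] = 8-8 = 0 → [4, 0, 8, 8]
vec[1] = 7 → [4, 7, 8, 8]
append vec[2]+vec[0] = 8+4 = 12 → [4, 7, 8, 8, 12]
sum = 39

39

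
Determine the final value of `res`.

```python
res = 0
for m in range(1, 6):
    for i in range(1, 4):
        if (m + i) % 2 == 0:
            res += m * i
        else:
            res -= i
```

34

m=1,i=1: even sum, res = 0+1 = 1
m=1,i=2: odd sum, res = 1-2 = -1
m=1,i=3: even sum, res = (-1)+3 = 2
m=2,i=1: odd sum, res = 2-1 = 1
m=2,i=2: even sum, res = 1+4 = 5
m=2,i=3: odd sum, res = 5-3 = 2
m=3,i=1: even sum, res = 2+3 = 5
m=3,i=2: odd sum, res = 5-2 = 3
m=3,i=3: even sum, res = 3+9 = 12
m=4,i=1: odd sum, res = 12-1 = 11
m=4,i=2: even sum, res = 11+8 = 19
m=4,i=3: odd sum, res = 19-3 = 16
m=5,i=1: even sum, res = 16+5 = 21
m=5,i=2: odd sum, res = 21-2 = 19
m=5,i=3: even sum, res = 19+15 = 34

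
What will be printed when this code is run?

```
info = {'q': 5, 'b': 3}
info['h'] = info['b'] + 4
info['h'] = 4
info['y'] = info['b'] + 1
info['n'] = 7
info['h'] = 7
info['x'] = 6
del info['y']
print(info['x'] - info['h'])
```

-1

info['h'] = info['b']+4 = 7 → {'q': 5, 'b': 3, 'h': 7}
info['h'] = 4 → {'q': 5, 'b': 3, 'h': 4}
info['y'] = info['b']+1 = 4 → {'q': 5, 'b': 3, 'h': 4, 'y': 4}
info['n'] = 7 → {'q': 5, 'b': 3, 'h': 4, 'y': 4, 'n': 7}
info['h'] = 7 → {'q': 5, 'b': 3, 'h': 7, 'y': 4, 'n': 7}
info['x'] = 6 → {'q': 5, 'b': 3, 'h': 7, 'y': 4, 'n': 7, 'x': 6}
del 'y' → {'q': 5, 'b': 3, 'h': 7, 'n': 7, 'x': 6}
info['x']-info['h'] = 6-7 = -1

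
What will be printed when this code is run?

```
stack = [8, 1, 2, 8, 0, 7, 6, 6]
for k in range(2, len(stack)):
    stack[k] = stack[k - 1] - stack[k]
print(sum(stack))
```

k=2: stack[2] = 1-2 = -1 → [8, 1, -1, 8, 0, 7, 6, 6]
k=3: stack[3] = (-1)-8 = -9 → [8, 1, -1, -9, 0, 7, 6, 6]
k=4: stack[4] = (-9)-0 = -9 → [8, 1, -1, -9, -9, 7, 6, 6]
k=5: stack[5] = (-9)-7 = -16 → [8, 1, -1, -9, -9, -16, 6, 6]
k=6: stack[6] = (-16)-6 = -22 → [8, 1, -1, -9, -9, -16, -22, 6]
k=7: stack[7] = (-22)-6 = -28 → [8, 1, -1, -9, -9, -16, -22, -28]
sum = -76

-76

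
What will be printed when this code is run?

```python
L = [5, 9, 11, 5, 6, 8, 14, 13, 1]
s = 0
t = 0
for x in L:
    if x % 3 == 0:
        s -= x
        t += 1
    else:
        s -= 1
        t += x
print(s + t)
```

37

x=5: not %3==0, s = 0-1 = -1; t=5
x=9: %3==0, s = (-1)-9 = -10; t=6
x=11: not %3==0, s = (-10)-1 = -11; t=17
x=5: not %3==0, s = (-11)-1 = -12; t=22
x=6: %3==0, s = (-12)-6 = -18; t=23
x=8: not %3==0, s = (-18)-1 = -19; t=31
x=14: not %3==0, s = (-19)-1 = -20; t=45
x=13: not %3==0, s = (-20)-1 = -21; t=58
x=1: not %3==0, s = (-21)-1 = -22; t=59
s+t = (-22)+59 = 37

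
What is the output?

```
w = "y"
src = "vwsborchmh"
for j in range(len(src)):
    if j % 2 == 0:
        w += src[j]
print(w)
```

j=0: add 'v' → 'yv'
j=1: skip
j=2: add 's' → 'yvs'
j=3: skip
j=4: add 'o' → 'yvso'
j=5: skip
j=6: add 'c' → 'yvsoc'
j=7: skip
j=8: add 'm' → 'yvsocm'
j=9: skip

yvsocm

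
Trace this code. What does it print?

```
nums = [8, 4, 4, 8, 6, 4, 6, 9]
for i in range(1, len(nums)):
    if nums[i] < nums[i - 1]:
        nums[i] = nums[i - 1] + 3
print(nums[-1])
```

i=1: 4<8, nums[1] = 8+3 = 11 → [8, 11, 4, 8, 6, 4, 6, 9]
i=2: 4<11, nums[2] = 11+3 = 14 → [8, 11, 14, 8, 6, 4, 6, 9]
i=3: 8<14, nums[3] = 14+3 = 17 → [8, 11, 14, 17, 6, 4, 6, 9]
i=4: 6<17, nums[4] = 17+3 = 20 → [8, 11, 14, 17, 20, 4, 6, 9]
i=5: 4<20, nums[5] = 20+3 = 23 → [8, 11, 14, 17, 20, 23, 6, 9]
i=6: 6<23, nums[6] = 23+3 = 26 → [8, 11, 14, 17, 20, 23, 26, 9]
i=7: 9<26, nums[7] = 26+3 = 29 → [8, 11, 14, 17, 20, 23, 26, 29]

29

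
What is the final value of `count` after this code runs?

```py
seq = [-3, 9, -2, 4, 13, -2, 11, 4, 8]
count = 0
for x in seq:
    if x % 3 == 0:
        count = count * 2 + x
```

x=-3: %3==0, count = 0*2+(-3) = -3
x=9: %3==0, count = (-3)*2+9 = 3
x=-2: not %3==0
x=4: not %3==0
x=13: not %3==0
x=-2: not %3==0
x=11: not %3==0
x=4: not %3==0
x=8: not %3==0

3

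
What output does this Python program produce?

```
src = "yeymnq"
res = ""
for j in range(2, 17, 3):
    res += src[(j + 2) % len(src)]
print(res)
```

nenen

j=2: add src[4]='n' → 'n'
j=5: add src[1]='e' → 'ne'
j=8: add src[4]='n' → 'nen'
j=11: add src[1]='e' → 'nene'
j=14: add src[4]='n' → 'nenen'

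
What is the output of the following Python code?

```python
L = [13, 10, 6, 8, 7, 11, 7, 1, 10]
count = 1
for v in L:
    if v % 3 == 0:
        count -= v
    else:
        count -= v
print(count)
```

-72

v=13: not %3==0, count = 1-13 = -12
v=10: not %3==0, count = (-12)-10 = -22
v=6: %3==0, count = (-22)-6 = -28
v=8: not %3==0, count = (-28)-8 = -36
v=7: not %3==0, count = (-36)-7 = -43
v=11: not %3==0, count = (-43)-11 = -54
v=7: not %3==0, count = (-54)-7 = -61
v=1: not %3==0, count = (-61)-1 = -62
v=10: not %3==0, count = (-62)-10 = -72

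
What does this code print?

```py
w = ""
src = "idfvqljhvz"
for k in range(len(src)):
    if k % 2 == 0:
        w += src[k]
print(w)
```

k=0: add 'i' → 'i'
k=1: skip
k=2: add 'f' → 'if'
k=3: skip
k=4: add 'q' → 'ifq'
k=5: skip
k=6: add 'j' → 'ifqj'
k=7: skip
k=8: add 'v' → 'ifqjv'
k=9: skip

ifqjv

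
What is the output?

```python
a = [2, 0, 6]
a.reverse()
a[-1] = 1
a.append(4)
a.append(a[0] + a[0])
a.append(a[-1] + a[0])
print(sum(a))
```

reverse → [6, 0, 2]
a[-1] = 1 → [6, 0, 1]
append 4 → [6, 0, 1, 4]
append a[0]+a[0] = 6+6 = 12 → [6, 0, 1, 4, 12]
append a[-1]+a[0] = 12+6 = 18 → [6, 0, 1, 4, 12, 18]
sum = 41

41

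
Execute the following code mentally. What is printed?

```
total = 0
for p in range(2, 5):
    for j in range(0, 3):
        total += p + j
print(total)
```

p=2,j=0: total = 0+2 = 2
p=2,j=1: total = 2+3 = 5
p=2,j=2: total = 5+4 = 9
p=3,j=0: total = 9+3 = 12
p=3,j=1: total = 12+4 = 16
p=3,j=2: total = 16+5 = 21
p=4,j=0: total = 21+4 = 25
p=4,j=1: total = 25+5 = 30
p=4,j=2: total = 30+6 = 36

36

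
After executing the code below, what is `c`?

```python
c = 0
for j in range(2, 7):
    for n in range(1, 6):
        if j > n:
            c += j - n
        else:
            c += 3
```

j=2,n=1: 2>1, c = 0+1 = 1
j=2,n=2: not 2>2, c = 1+3 = 4
j=2,n=3: not 2>3, c = 4+3 = 7
j=2,n=4: not 2>4, c = 7+3 = 10
j=2,n=5: not 2>5, c = 10+3 = 13
j=3,n=1: 3>1, c = 13+2 = 15
j=3,n=2: 3>2, c = 15+1 = 16
j=3,n=3: not 3>3, c = 16+3 = 19
j=3,n=4: not 3>4, c = 19+3 = 22
j=3,n=5: not 3>5, c = 22+3 = 25
j=4,n=1: 4>1, c = 25+3 = 28
j=4,n=2: 4>2, c = 28+2 = 30
j=4,n=3: 4>3, c = 30+1 = 31
j=4,n=4: not 4>4, c = 31+3 = 34
j=4,n=5: not 4>5, c = 34+3 = 37
j=5,n=1: 5>1, c = 37+4 = 41
j=5,n=2: 5>2, c = 41+3 = 44
j=5,n=3: 5>3, c = 44+2 = 46
j=5,n=4: 5>4, c = 46+1 = 47
j=5,n=5: not 5>5, c = 47+3 = 50
j=6,n=1: 6>1, c = 50+5 = 55
j=6,n=2: 6>2, c = 55+4 = 59
j=6,n=3: 6>3, c = 59+3 = 62
j=6,n=4: 6>4, c = 62+2 = 64
j=6,n=5: 6>5, c = 64+1 = 65

65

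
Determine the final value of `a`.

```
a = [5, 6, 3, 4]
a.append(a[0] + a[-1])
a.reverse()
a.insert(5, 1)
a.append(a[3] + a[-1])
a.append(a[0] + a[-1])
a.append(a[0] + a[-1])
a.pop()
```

[9, 4, 3, 6, 5, 1, 7, 16]

append a[0]+a[-1] = 5+4 = 9 → [5, 6, 3, 4, 9]
reverse → [9, 4, 3, 6, 5]
insert 1 at 5 → [9, 4, 3, 6, 5, 1]
append a[3]+a[-1] = 6+1 = 7 → [9, 4, 3, 6, 5, 1, 7]
append a[0]+a[-1] = 9+7 = 16 → [9, 4, 3, 6, 5, 1, 7, 16]
append a[0]+a[-1] = 9+16 = 25 → [9, 4, 3, 6, 5, 1, 7, 16, 25]
pop() removes 25 → [9, 4, 3, 6, 5, 1, 7, 16]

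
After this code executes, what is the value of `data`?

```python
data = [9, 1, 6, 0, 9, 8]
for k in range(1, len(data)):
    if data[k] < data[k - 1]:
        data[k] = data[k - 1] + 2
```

k=1: 1<9, data[1] = 9+2 = 11 → [9, 11, 6, 0, 9, 8]
k=2: 6<11, data[2] = 11+2 = 13 → [9, 11, 13, 0, 9, 8]
k=3: 0<13, data[3] = 13+2 = 15 → [9, 11, 13, 15, 9, 8]
k=4: 9<15, data[4] = 15+2 = 17 → [9, 11, 13, 15, 17, 8]
k=5: 8<17, data[5] = 17+2 = 19 → [9, 11, 13, 15, 17, 19]

[9, 11, 13, 15, 17, 19]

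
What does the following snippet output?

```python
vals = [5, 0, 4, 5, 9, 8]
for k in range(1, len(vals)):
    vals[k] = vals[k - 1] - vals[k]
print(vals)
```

[5, 5, 1, -4, -13, -21]

k=1: vals[1] = 5-0 = 5 → [5, 5, 4, 5, 9, 8]
k=2: vals[2] = 5-4 = 1 → [5, 5, 1, 5, 9, 8]
k=3: vals[3] = 1-5 = -4 → [5, 5, 1, -4, 9, 8]
k=4: vals[4] = (-4)-9 = -13 → [5, 5, 1, -4, -13, 8]
k=5: vals[5] = (-13)-8 = -21 → [5, 5, 1, -4, -13, -21]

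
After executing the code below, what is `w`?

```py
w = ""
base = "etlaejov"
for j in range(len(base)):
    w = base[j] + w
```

'vojealte'

j=0: prepend 'e' → 'e'
j=1: prepend 't' → 'te'
j=2: prepend 'l' → 'lte'
j=3: prepend 'a' → 'alte'
j=4: prepend 'e' → 'ealte'
j=5: prepend 'j' → 'jealte'
j=6: prepend 'o' → 'ojealte'
j=7: prepend 'v' → 'vojealte'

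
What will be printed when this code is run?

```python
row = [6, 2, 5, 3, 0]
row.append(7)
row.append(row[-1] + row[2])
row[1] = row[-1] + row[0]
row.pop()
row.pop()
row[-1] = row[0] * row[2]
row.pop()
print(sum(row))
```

32

append 7 → [6, 2, 5, 3, 0, 7]
append row[-1]+row[2] = 7+5 = 12 → [6, 2, 5, 3, 0, 7, 12]
row[1] = row[-1]+row[0] = 12+6 = 18 → [6, 18, 5, 3, 0, 7, 12]
pop() removes 12 → [6, 18, 5, 3, 0, 7]
pop() removes 7 → [6, 18, 5, 3, 0]
row[-1] = row[0]*row[2] = 6*5 = 30 → [6, 18, 5, 3, 30]
pop() removes 30 → [6, 18, 5, 3]
sum = 32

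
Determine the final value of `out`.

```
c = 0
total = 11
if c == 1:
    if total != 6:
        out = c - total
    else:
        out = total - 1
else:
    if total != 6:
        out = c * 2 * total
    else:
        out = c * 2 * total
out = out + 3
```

c=0, total=11
c == 1 is False; total != 6 is True
→ out = c * 2 * total = 0
out = 0+3 = 3

3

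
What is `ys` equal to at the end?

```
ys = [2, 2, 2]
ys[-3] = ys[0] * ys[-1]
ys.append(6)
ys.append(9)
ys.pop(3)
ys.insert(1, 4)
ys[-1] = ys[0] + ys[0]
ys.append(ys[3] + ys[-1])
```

[4, 4, 2, 2, 8, 10]

ys[-3] = ys[0]*ys[-1] = 2*2 = 4 → [4, 2, 2]
append 6 → [4, 2, 2, 6]
append 9 → [4, 2, 2, 6, 9]
pop(3) removes 6 → [4, 2, 2, 9]
insert 4 at 1 → [4, 4, 2, 2, 9]
ys[-1] = ys[0]+ys[0] = 4+4 = 8 → [4, 4, 2, 2, 8]
append ys[3]+ys[-1] = 2+8 = 10 → [4, 4, 2, 2, 8, 10]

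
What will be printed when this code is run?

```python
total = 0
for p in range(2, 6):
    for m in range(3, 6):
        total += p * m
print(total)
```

168

p=2,m=3: total = 0+6 = 6
p=2,m=4: total = 6+8 = 14
p=2,m=5: total = 14+10 = 24
p=3,m=3: total = 24+9 = 33
p=3,m=4: total = 33+12 = 45
p=3,m=5: total = 45+15 = 60
p=4,m=3: total = 60+12 = 72
p=4,m=4: total = 72+16 = 88
p=4,m=5: total = 88+20 = 108
p=5,m=3: total = 108+15 = 123
p=5,m=4: total = 123+20 = 143
p=5,m=5: total = 143+25 = 168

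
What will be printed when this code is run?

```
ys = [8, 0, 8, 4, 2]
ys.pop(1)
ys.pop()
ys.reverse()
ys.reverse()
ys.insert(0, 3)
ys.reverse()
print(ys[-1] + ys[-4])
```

pop(1) removes 0 → [8, 8, 4, 2]
pop() removes 2 → [8, 8, 4]
reverse → [4, 8, 8]
reverse → [8, 8, 4]
insert 3 at 0 → [3, 8, 8, 4]
reverse → [4, 8, 8, 3]
ys[-1]+ys[-4] = 3+4 = 7

7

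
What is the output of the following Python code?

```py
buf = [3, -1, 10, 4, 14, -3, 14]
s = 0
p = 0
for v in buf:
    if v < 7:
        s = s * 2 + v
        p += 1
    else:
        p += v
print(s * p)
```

v=3: <7, s = 0*2+3 = 3; p=1
v=-1: <7, s = 3*2+(-1) = 5; p=2
v=10: not <7; p=12
v=4: <7, s = 5*2+4 = 14; p=13
v=14: not <7; p=27
v=-3: <7, s = 14*2+(-3) = 25; p=28
v=14: not <7; p=42
s*p = 25*42 = 1050

1050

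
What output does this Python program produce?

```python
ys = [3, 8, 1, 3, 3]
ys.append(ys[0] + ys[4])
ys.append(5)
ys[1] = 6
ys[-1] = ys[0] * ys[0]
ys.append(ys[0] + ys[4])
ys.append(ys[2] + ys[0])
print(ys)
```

append ys[0]+ys[4] = 3+3 = 6 → [3, 8, 1, 3, 3, 6]
append 5 → [3, 8, 1, 3, 3, 6, 5]
ys[1] = 6 → [3, 6, 1, 3, 3, 6, 5]
ys[-1] = ys[0]*ys[0] = 3*3 = 9 → [3, 6, 1, 3, 3, 6, 9]
append ys[0]+ys[4] = 3+3 = 6 → [3, 6, 1, 3, 3, 6, 9, 6]
append ys[2]+ys[0] = 1+3 = 4 → [3, 6, 1, 3, 3, 6, 9, 6, 4]

[3, 6, 1, 3, 3, 6, 9, 6, 4]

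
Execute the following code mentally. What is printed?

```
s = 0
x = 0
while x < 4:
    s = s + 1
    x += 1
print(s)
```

4

x=0: s = 0+1 = 1
x=1: s = 1+1 = 2
x=2: s = 2+1 = 3
x=3: s = 3+1 = 4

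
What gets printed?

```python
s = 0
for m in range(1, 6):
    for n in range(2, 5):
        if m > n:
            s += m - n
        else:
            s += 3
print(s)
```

37

m=1,n=2: not 1>2, s = 0+3 = 3
m=1,n=3: not 1>3, s = 3+3 = 6
m=1,n=4: not 1>4, s = 6+3 = 9
m=2,n=2: not 2>2, s = 9+3 = 12
m=2,n=3: not 2>3, s = 12+3 = 15
m=2,n=4: not 2>4, s = 15+3 = 18
m=3,n=2: 3>2, s = 18+1 = 19
m=3,n=3: not 3>3, s = 19+3 = 22
m=3,n=4: not 3>4, s = 22+3 = 25
m=4,n=2: 4>2, s = 25+2 = 27
m=4,n=3: 4>3, s = 27+1 = 28
m=4,n=4: not 4>4, s = 28+3 = 31
m=5,n=2: 5>2, s = 31+3 = 34
m=5,n=3: 5>3, s = 34+2 = 36
m=5,n=4: 5>4, s = 36+1 = 37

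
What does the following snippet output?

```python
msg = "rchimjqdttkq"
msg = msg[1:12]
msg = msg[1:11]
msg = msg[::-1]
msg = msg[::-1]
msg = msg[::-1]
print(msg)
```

qkttdqjmih

slice [1:12] → 'chimjqdttkq'
slice [1:11] → 'himjqdttkq'
reverse → 'qkttdqjmih'
reverse → 'himjqdttkq'
reverse → 'qkttdqjmih'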